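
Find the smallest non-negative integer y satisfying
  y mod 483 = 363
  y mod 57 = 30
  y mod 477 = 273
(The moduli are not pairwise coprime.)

Combine the congruences pairwise.
gcd(483, 57) = 3 and 3 | (30 − 363), so the pair is consistent; merging gives y ≡ 6642 (mod 9177), where 9177 = lcm(483, 57).
gcd(9177, 477) = 3 and 3 | (273 − 6642), so the pair is consistent; merging gives y ≡ 300306 (mod 1459143), where 1459143 = lcm(9177, 477).
The solution is unique modulo lcm(483, 57, 477) = 1459143.

300306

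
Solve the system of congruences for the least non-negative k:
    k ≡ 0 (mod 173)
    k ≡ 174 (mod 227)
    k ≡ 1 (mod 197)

3381112

The moduli are pairwise coprime; N = 173·227·197 = 7736387.
N/173 = 44719; 44719 ≡ 85 (mod 173); 85·57 ≡ 1, so inverse 57.
N/227 = 34081; 34081 ≡ 31 (mod 227); 31·22 ≡ 1, so inverse 22.
N/197 = 39271; 39271 ≡ 68 (mod 197); 68·113 ≡ 1, so inverse 113.
k ≡ 0·44719·57 + 174·34081·22 + 1·39271·113 = 134899691.
134899691 mod 7736387 = 3381112.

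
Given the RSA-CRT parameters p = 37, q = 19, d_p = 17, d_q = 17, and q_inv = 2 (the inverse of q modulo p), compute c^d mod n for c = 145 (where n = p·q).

m₁ = c^(d_p) mod p: c ≡ 34 (mod 37), and 34^17 mod 37 = 12.
m₂ = c^(d_q) mod q: c ≡ 12 (mod 19), and 12^17 mod 19 = 8.
h = q_inv·(m₁ − m₂) mod p = 2·(12 − 8) mod 37 = 8.
m = m₂ + h·q = 8 + 8·19 = 160.

160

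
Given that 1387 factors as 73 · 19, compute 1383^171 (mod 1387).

Mod 73: 1383 ≡ 69; by Fermat, exponent reduces to 171 mod 72 = 27; 69^27 ≡ 72 (mod 73).
Mod 19: 1383 ≡ 15; by Fermat, exponent reduces to 171 mod 18 = 9; 15^9 ≡ 18 (mod 19).
Combine by CRT: x ≡ 72 (mod 73), x ≡ 18 (mod 19) ⇒ x ≡ 1386 (mod 1387).

1386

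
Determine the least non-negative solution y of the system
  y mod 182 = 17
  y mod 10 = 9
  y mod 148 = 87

Combine the congruences pairwise.
gcd(182, 10) = 2 and 2 | (9 − 17), so the pair is consistent; merging gives y ≡ 199 (mod 910), where 910 = lcm(182, 10).
gcd(910, 148) = 2 and 2 | (87 − 199), so the pair is consistent; merging gives y ≡ 38419 (mod 67340), where 67340 = lcm(910, 148).
The solution is unique modulo lcm(182, 10, 148) = 67340.

38419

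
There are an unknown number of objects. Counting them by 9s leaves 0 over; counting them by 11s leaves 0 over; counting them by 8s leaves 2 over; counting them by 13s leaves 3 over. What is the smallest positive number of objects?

The moduli are pairwise coprime; M = 9·11·8·13 = 10296.
M/9 = 1144; 1144 ≡ 1 (mod 9), inverse 1.
M/11 = 936; 936 ≡ 1 (mod 11), inverse 1.
M/8 = 1287; 1287 ≡ 7 (mod 8); 7·7 ≡ 1, so inverse 7.
M/13 = 792; 792 ≡ 12 (mod 13); 12·12 ≡ 1, so inverse 12.
N ≡ 0·1144·1 + 0·936·1 + 2·1287·7 + 3·792·12 = 46530.
46530 mod 10296 = 5346.

5346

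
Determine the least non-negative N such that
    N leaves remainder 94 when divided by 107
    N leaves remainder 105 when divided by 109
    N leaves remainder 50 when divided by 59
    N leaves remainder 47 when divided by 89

The moduli are pairwise coprime; M = 107·109·59·89 = 61242413.
M/107 = 572359; 572359 ≡ 16 (mod 107); 16·87 ≡ 1, so inverse 87.
M/109 = 561857; 561857 ≡ 71 (mod 109); 71·43 ≡ 1, so inverse 43.
M/59 = 1038007; 1038007 ≡ 20 (mod 59); 20·3 ≡ 1, so inverse 3.
M/89 = 688117; 688117 ≡ 58 (mod 89); 58·66 ≡ 1, so inverse 66.
N ≡ 94·572359·87 + 105·561857·43 + 50·1038007·3 + 47·688117·66 = 9507776241.
9507776241 mod 61242413 = 15202226.

15202226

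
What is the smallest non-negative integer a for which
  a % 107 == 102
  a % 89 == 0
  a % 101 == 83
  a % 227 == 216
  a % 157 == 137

543146975

Combine the congruences pairwise.
From a ≡ 102 (mod 107) write a = 102 + 107t. Substituting into a ≡ 0 (mod 89) gives 107t ≡ 76 (mod 89), and since 18⁻¹ ≡ 5 (mod 89), t ≡ 24. Hence a ≡ 102 + 107·24 = 2670 (mod 9523).
From a ≡ 2670 (mod 9523) write a = 2670 + 9523t. Substituting into a ≡ 83 (mod 101) gives 9523t ≡ 39 (mod 101), and since 29⁻¹ ≡ 7 (mod 101), t ≡ 71. Hence a ≡ 2670 + 9523·71 = 678803 (mod 961823).
From a ≡ 678803 (mod 961823) write a = 678803 + 961823t. Substituting into a ≡ 216 (mod 227) gives 961823t ≡ 143 (mod 227), and since 24⁻¹ ≡ 123 (mod 227), t ≡ 110. Hence a ≡ 678803 + 961823·110 = 106479333 (mod 218333821).
From a ≡ 106479333 (mod 218333821) write a = 106479333 + 218333821t. Substituting into a ≡ 137 (mod 157) gives 218333821t ≡ 88 (mod 157), and since 44⁻¹ ≡ 25 (mod 157), t ≡ 2. Hence a ≡ 106479333 + 218333821·2 = 543146975 (mod 34278409897).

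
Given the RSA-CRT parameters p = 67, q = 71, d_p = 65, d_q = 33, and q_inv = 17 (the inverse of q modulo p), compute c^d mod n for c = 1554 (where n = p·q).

m₁ = c^(d_p) mod p: c ≡ 13 (mod 67), and 13^65 mod 67 = 31.
m₂ = c^(d_q) mod q: c ≡ 63 (mod 71), and 63^33 mod 71 = 61.
h = q_inv·(m₁ − m₂) mod p = 17·(31 − 61) mod 67 = 26.
m = m₂ + h·q = 61 + 26·71 = 1907.

1907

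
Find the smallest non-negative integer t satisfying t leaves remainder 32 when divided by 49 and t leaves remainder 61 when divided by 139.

3119

From t ≡ 32 (mod 49) write t = 32 + 49s. Substituting into t ≡ 61 (mod 139) gives 49s ≡ 29 (mod 139), and since 49⁻¹ ≡ 122 (mod 139), s ≡ 63. Hence t ≡ 32 + 49·63 = 3119 (mod 6811).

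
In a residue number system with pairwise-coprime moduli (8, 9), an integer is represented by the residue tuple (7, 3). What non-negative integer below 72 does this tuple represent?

39

From x ≡ 7 (mod 8) write x = 7 + 8t. Substituting into x ≡ 3 (mod 9) gives 8t ≡ 5 (mod 9), and since 8⁻¹ ≡ 8 (mod 9), t ≡ 4. Hence x ≡ 7 + 8·4 = 39 (mod 72).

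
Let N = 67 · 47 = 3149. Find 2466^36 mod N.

2225

Mod 67: 2466 ≡ 54; 54^36 ≡ 14 (mod 67).
Mod 47: 2466 ≡ 22; 22^36 ≡ 16 (mod 47).
Combine by CRT: x ≡ 14 (mod 67), x ≡ 16 (mod 47) ⇒ x ≡ 2225 (mod 3149).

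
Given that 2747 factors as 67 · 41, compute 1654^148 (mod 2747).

942

Mod 67: 1654 ≡ 46; by Fermat, exponent reduces to 148 mod 66 = 16; 46^16 ≡ 4 (mod 67).
Mod 41: 1654 ≡ 14; by Fermat, exponent reduces to 148 mod 40 = 28; 14^28 ≡ 40 (mod 41).
Combine by CRT: x ≡ 4 (mod 67), x ≡ 40 (mod 41) ⇒ x ≡ 942 (mod 2747).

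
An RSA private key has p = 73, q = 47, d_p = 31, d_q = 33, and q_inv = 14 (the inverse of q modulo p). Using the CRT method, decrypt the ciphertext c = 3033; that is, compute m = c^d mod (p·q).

m₁ = c^(d_p) mod p: c ≡ 40 (mod 73), and 40^31 mod 73 = 11.
m₂ = c^(d_q) mod q: c ≡ 25 (mod 47), and 25^33 mod 47 = 3.
h = q_inv·(m₁ − m₂) mod p = 14·(11 − 3) mod 73 = 39.
m = m₂ + h·q = 3 + 39·47 = 1836.

1836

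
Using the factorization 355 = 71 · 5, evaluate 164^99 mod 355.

Mod 71: 164 ≡ 22; by Fermat, exponent reduces to 99 mod 70 = 29; 22^29 ≡ 53 (mod 71).
Mod 5: 164 ≡ 4; by Fermat, exponent reduces to 99 mod 4 = 3; 4^3 ≡ 4 (mod 5).
Combine by CRT: x ≡ 53 (mod 71), x ≡ 4 (mod 5) ⇒ x ≡ 124 (mod 355).

124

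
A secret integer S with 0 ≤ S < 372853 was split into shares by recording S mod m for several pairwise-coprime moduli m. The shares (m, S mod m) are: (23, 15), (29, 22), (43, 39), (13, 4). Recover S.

From S ≡ 15 (mod 23) write S = 15 + 23t. Substituting into S ≡ 22 (mod 29) gives 23t ≡ 7 (mod 29), and since 23⁻¹ ≡ 24 (mod 29), t ≡ 23. Hence S ≡ 15 + 23·23 = 544 (mod 667).
From S ≡ 544 (mod 667) write S = 544 + 667t. Substituting into S ≡ 39 (mod 43) gives 667t ≡ 11 (mod 43), and since 22⁻¹ ≡ 2 (mod 43), t ≡ 22. Hence S ≡ 544 + 667·22 = 15218 (mod 28681).
From S ≡ 15218 (mod 28681) write S = 15218 + 28681t. Substituting into S ≡ 4 (mod 13) gives 28681t ≡ 9 (mod 13), and since 3⁻¹ ≡ 9 (mod 13), t ≡ 3. Hence S ≡ 15218 + 28681·3 = 101261 (mod 372853).

101261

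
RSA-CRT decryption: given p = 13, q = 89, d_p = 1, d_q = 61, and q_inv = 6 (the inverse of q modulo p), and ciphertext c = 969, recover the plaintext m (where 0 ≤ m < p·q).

m₁ = c^(d_p) mod p: c ≡ 7 (mod 13), and 7^1 mod 13 = 7.
m₂ = c^(d_q) mod q: c ≡ 79 (mod 89), and 79^61 mod 89 = 42.
h = q_inv·(m₁ − m₂) mod p = 6·(7 − 42) mod 13 = 11.
m = m₂ + h·q = 42 + 11·89 = 1021.

1021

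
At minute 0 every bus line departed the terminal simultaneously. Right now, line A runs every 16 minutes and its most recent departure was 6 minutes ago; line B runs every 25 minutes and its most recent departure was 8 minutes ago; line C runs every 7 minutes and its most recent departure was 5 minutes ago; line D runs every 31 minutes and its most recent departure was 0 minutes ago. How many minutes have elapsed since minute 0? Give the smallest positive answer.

43958

From t ≡ 6 (mod 16) write t = 6 + 16s. Substituting into t ≡ 8 (mod 25) gives 16s ≡ 2 (mod 25), and since 16⁻¹ ≡ 11 (mod 25), s ≡ 22. Hence t ≡ 6 + 16·22 = 358 (mod 400).
From t ≡ 358 (mod 400) write t = 358 + 400s. Substituting into t ≡ 5 (mod 7) gives 400s ≡ 4 (mod 7), and since 1⁻¹ ≡ 1 (mod 7), s ≡ 4. Hence t ≡ 358 + 400·4 = 1958 (mod 2800).
From t ≡ 1958 (mod 2800) write t = 1958 + 2800s. Substituting into t ≡ 0 (mod 31) gives 2800s ≡ 26 (mod 31), and since 10⁻¹ ≡ 28 (mod 31), s ≡ 15. Hence t ≡ 1958 + 2800·15 = 43958 (mod 86800).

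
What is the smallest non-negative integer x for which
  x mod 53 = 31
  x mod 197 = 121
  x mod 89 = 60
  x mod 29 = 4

22470335

The moduli are pairwise coprime; N = 53·197·89·29 = 26948221.
N/53 = 508457; 508457 ≡ 28 (mod 53); 28·36 ≡ 1, so inverse 36.
N/197 = 136793; 136793 ≡ 75 (mod 197); 75·176 ≡ 1, so inverse 176.
N/89 = 302789; 302789 ≡ 11 (mod 89); 11·81 ≡ 1, so inverse 81.
N/29 = 929249; 929249 ≡ 2 (mod 29); 2·15 ≡ 1, so inverse 15.
x ≡ 31·508457·36 + 121·136793·176 + 60·302789·81 + 4·929249·15 = 5007891220.
5007891220 mod 26948221 = 22470335.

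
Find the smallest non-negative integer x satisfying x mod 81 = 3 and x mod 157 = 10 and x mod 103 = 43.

529257

The moduli are pairwise coprime; N = 81·157·103 = 1309851.
N/81 = 16171; 16171 ≡ 52 (mod 81); 52·67 ≡ 1, so inverse 67.
N/157 = 8343; 8343 ≡ 22 (mod 157); 22·50 ≡ 1, so inverse 50.
N/103 = 12717; 12717 ≡ 48 (mod 103); 48·88 ≡ 1, so inverse 88.
x ≡ 3·16171·67 + 10·8343·50 + 43·12717·88 = 55542999.
55542999 mod 1309851 = 529257.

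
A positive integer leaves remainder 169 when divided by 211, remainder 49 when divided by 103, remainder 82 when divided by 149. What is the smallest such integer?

1320818

Combine the congruences pairwise.
From n ≡ 169 (mod 211) write n = 169 + 211t. Substituting into n ≡ 49 (mod 103) gives 211t ≡ 86 (mod 103), and since 5⁻¹ ≡ 62 (mod 103), t ≡ 79. Hence n ≡ 169 + 211·79 = 16838 (mod 21733).
From n ≡ 16838 (mod 21733) write n = 16838 + 21733t. Substituting into n ≡ 82 (mod 149) gives 21733t ≡ 81 (mod 149), and since 128⁻¹ ≡ 78 (mod 149), t ≡ 60. Hence n ≡ 16838 + 21733·60 = 1320818 (mod 3238217).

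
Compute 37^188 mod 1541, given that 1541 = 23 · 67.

Mod 23: 37 ≡ 14; by Fermat, exponent reduces to 188 mod 22 = 12; 14^12 ≡ 9 (mod 23).
Mod 67: 37 ≡ 37; by Fermat, exponent reduces to 188 mod 66 = 56; 37^56 ≡ 29 (mod 67).
Combine by CRT: x ≡ 9 (mod 23), x ≡ 29 (mod 67) ⇒ x ≡ 699 (mod 1541).

699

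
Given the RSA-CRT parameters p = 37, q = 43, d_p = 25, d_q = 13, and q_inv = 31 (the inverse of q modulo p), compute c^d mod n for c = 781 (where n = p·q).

m₁ = c^(d_p) mod p: c ≡ 4 (mod 37), and 4^25 mod 37 = 30.
m₂ = c^(d_q) mod q: c ≡ 7 (mod 43), and 7^13 mod 43 = 7.
h = q_inv·(m₁ − m₂) mod p = 31·(30 − 7) mod 37 = 10.
m = m₂ + h·q = 7 + 10·43 = 437.

437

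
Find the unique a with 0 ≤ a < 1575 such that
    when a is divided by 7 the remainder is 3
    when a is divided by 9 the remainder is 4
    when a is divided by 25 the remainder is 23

598

The moduli are pairwise coprime; N = 7·9·25 = 1575.
N/7 = 225; 225 ≡ 1 (mod 7), inverse 1.
N/9 = 175; 175 ≡ 4 (mod 9); 4·7 ≡ 1, so inverse 7.
N/25 = 63; 63 ≡ 13 (mod 25); 13·2 ≡ 1, so inverse 2.
a ≡ 3·225·1 + 4·175·7 + 23·63·2 = 8473.
8473 mod 1575 = 598.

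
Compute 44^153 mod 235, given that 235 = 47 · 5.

99

Mod 47: 44 ≡ 44; by Fermat, exponent reduces to 153 mod 46 = 15; 44^15 ≡ 5 (mod 47).
Mod 5: 44 ≡ 4; by Fermat, exponent reduces to 153 mod 4 = 1; 4^1 ≡ 4 (mod 5).
Combine by CRT: x ≡ 5 (mod 47), x ≡ 4 (mod 5) ⇒ x ≡ 99 (mod 235).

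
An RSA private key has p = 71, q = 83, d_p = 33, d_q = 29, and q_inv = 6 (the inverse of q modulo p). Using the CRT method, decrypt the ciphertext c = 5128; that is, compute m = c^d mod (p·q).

m₁ = c^(d_p) mod p: c ≡ 16 (mod 71), and 16^33 mod 71 = 38.
m₂ = c^(d_q) mod q: c ≡ 65 (mod 83), and 65^29 mod 83 = 36.
h = q_inv·(m₁ − m₂) mod p = 6·(38 − 36) mod 71 = 12.
m = m₂ + h·q = 36 + 12·83 = 1032.

1032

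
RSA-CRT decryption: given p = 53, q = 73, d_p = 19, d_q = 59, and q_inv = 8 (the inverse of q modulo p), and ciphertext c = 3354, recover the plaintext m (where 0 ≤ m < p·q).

3575

m₁ = c^(d_p) mod p: c ≡ 15 (mod 53), and 15^19 mod 53 = 24.
m₂ = c^(d_q) mod q: c ≡ 69 (mod 73), and 69^59 mod 73 = 71.
h = q_inv·(m₁ − m₂) mod p = 8·(24 − 71) mod 53 = 48.
m = m₂ + h·q = 71 + 48·73 = 3575.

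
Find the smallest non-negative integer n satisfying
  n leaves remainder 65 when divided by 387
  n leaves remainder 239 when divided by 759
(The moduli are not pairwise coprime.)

Combine the congruences pairwise.
gcd(387, 759) = 3 and 3 | (239 − 65), so the pair is consistent; merging gives n ≡ 67790 (mod 97911), where 97911 = lcm(387, 759).
The solution is unique modulo lcm(387, 759) = 97911.

67790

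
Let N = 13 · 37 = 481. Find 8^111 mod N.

31

Mod 13: 8 ≡ 8; by Fermat, exponent reduces to 111 mod 12 = 3; 8^3 ≡ 5 (mod 13).
Mod 37: 8 ≡ 8; by Fermat, exponent reduces to 111 mod 36 = 3; 8^3 ≡ 31 (mod 37).
Combine by CRT: x ≡ 5 (mod 13), x ≡ 31 (mod 37) ⇒ x ≡ 31 (mod 481).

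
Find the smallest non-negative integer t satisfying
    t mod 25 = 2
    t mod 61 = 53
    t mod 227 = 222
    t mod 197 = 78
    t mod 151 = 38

From t ≡ 2 (mod 25) write t = 2 + 25s. Substituting into t ≡ 53 (mod 61) gives 25s ≡ 51 (mod 61), and since 25⁻¹ ≡ 22 (mod 61), s ≡ 24. Hence t ≡ 2 + 25·24 = 602 (mod 1525).
From t ≡ 602 (mod 1525) write t = 602 + 1525s. Substituting into t ≡ 222 (mod 227) gives 1525s ≡ 74 (mod 227), and since 163⁻¹ ≡ 39 (mod 227), s ≡ 162. Hence t ≡ 602 + 1525·162 = 247652 (mod 346175).
From t ≡ 247652 (mod 346175) write t = 247652 + 346175s. Substituting into t ≡ 78 (mod 197) gives 346175s ≡ 55 (mod 197), and since 46⁻¹ ≡ 30 (mod 197), s ≡ 74. Hence t ≡ 247652 + 346175·74 = 25864602 (mod 68196475).
From t ≡ 25864602 (mod 68196475) write t = 25864602 + 68196475s. Substituting into t ≡ 38 (mod 151) gives 68196475s ≡ 75 (mod 151), and since 43⁻¹ ≡ 144 (mod 151), s ≡ 79. Hence t ≡ 25864602 + 68196475·79 = 5413386127 (mod 10297667725).

5413386127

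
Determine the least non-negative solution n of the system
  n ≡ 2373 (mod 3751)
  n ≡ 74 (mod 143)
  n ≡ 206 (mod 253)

553770

gcd(3751, 143) = 11 and 11 | (74 − 2373), so the pair is consistent; merging gives n ≡ 17377 (mod 48763), where 48763 = lcm(3751, 143).
gcd(48763, 253) = 11 and 11 | (206 − 17377), so the pair is consistent; merging gives n ≡ 553770 (mod 1121549), where 1121549 = lcm(48763, 253).
The solution is unique modulo lcm(3751, 143, 253) = 1121549.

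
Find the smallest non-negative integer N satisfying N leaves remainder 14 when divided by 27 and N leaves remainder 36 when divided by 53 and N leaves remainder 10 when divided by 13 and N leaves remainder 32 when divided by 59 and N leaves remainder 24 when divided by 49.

The moduli are pairwise coprime; M = 27·53·13·59·49 = 53781273.
M/27 = 1991899; 1991899 ≡ 1 (mod 27), inverse 1.
M/53 = 1014741; 1014741 ≡ 3 (mod 53); 3·18 ≡ 1, so inverse 18.
M/13 = 4137021; 4137021 ≡ 5 (mod 13); 5·8 ≡ 1, so inverse 8.
M/59 = 911547; 911547 ≡ 56 (mod 59); 56·39 ≡ 1, so inverse 39.
M/49 = 1097577; 1097577 ≡ 26 (mod 49); 26·17 ≡ 1, so inverse 17.
N ≡ 14·1991899·1 + 36·1014741·18 + 10·4137021·8 + 32·911547·39 + 24·1097577·17 = 2601822506.
2601822506 mod 53781273 = 20321402.

20321402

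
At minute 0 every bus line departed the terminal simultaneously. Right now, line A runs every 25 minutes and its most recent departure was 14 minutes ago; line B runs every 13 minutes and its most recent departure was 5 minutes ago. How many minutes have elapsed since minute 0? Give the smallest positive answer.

239

Combine the congruences pairwise.
From t ≡ 14 (mod 25) write t = 14 + 25s. Substituting into t ≡ 5 (mod 13) gives 25s ≡ 4 (mod 13), and since 12⁻¹ ≡ 12 (mod 13), s ≡ 9. Hence t ≡ 14 + 25·9 = 239 (mod 325).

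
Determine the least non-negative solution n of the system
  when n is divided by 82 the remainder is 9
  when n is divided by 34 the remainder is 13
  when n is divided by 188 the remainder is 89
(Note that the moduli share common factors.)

81681

gcd(82, 34) = 2 and 2 | (13 − 9), so the pair is consistent; merging gives n ≡ 829 (mod 1394), where 1394 = lcm(82, 34).
gcd(1394, 188) = 2 and 2 | (89 − 829), so the pair is consistent; merging gives n ≡ 81681 (mod 131036), where 131036 = lcm(1394, 188).
The solution is unique modulo lcm(82, 34, 188) = 131036.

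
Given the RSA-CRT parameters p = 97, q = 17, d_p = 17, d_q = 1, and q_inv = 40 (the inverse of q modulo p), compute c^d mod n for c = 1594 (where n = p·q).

540

m₁ = c^(d_p) mod p: c ≡ 42 (mod 97), and 42^17 mod 97 = 55.
m₂ = c^(d_q) mod q: c ≡ 13 (mod 17), and 13^1 mod 17 = 13.
h = q_inv·(m₁ − m₂) mod p = 40·(55 − 13) mod 97 = 31.
m = m₂ + h·q = 13 + 31·17 = 540.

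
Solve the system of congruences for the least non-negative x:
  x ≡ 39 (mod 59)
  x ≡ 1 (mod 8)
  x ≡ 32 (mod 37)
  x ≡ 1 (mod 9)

Combine the congruences pairwise.
From x ≡ 39 (mod 59) write x = 39 + 59t. Substituting into x ≡ 1 (mod 8) gives 59t ≡ 2 (mod 8), and since 3⁻¹ ≡ 3 (mod 8), t ≡ 6. Hence x ≡ 39 + 59·6 = 393 (mod 472).
From x ≡ 393 (mod 472) write x = 393 + 472t. Substituting into x ≡ 32 (mod 37) gives 472t ≡ 9 (mod 37), and since 28⁻¹ ≡ 4 (mod 37), t ≡ 36. Hence x ≡ 393 + 472·36 = 17385 (mod 17464).
From x ≡ 17385 (mod 17464) write x = 17385 + 17464t. Substituting into x ≡ 1 (mod 9) gives 17464t ≡ 4 (mod 9), and since 4⁻¹ ≡ 7 (mod 9), t ≡ 1. Hence x ≡ 17385 + 17464·1 = 34849 (mod 157176).

34849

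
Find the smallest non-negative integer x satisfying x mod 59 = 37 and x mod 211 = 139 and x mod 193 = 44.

1381345

The moduli are pairwise coprime; N = 59·211·193 = 2402657.
N/59 = 40723; 40723 ≡ 13 (mod 59); 13·50 ≡ 1, so inverse 50.
N/211 = 11387; 11387 ≡ 204 (mod 211); 204·30 ≡ 1, so inverse 30.
N/193 = 12449; 12449 ≡ 97 (mod 193); 97·2 ≡ 1, so inverse 2.
x ≡ 37·40723·50 + 139·11387·30 + 44·12449·2 = 123916852.
123916852 mod 2402657 = 1381345.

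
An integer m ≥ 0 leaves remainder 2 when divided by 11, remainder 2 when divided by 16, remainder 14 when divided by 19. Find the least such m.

1762

Combine the congruences pairwise.
From m ≡ 2 (mod 11) write m = 2 + 11t. Substituting into m ≡ 2 (mod 16) gives 11t ≡ 0 (mod 16), and since 11⁻¹ ≡ 3 (mod 16), t ≡ 0. Hence m ≡ 2 + 11·0 = 2 (mod 176).
From m ≡ 2 (mod 176) write m = 2 + 176t. Substituting into m ≡ 14 (mod 19) gives 176t ≡ 12 (mod 19), and since 5⁻¹ ≡ 4 (mod 19), t ≡ 10. Hence m ≡ 2 + 176·10 = 1762 (mod 3344).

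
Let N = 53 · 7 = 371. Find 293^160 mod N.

15

Mod 53: 293 ≡ 28; by Fermat, exponent reduces to 160 mod 52 = 4; 28^4 ≡ 15 (mod 53).
Mod 7: 293 ≡ 6; by Fermat, exponent reduces to 160 mod 6 = 4; 6^4 ≡ 1 (mod 7).
Combine by CRT: x ≡ 15 (mod 53), x ≡ 1 (mod 7) ⇒ x ≡ 15 (mod 371).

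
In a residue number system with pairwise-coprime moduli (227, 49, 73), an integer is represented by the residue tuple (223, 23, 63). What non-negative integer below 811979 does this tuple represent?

Combine the congruences pairwise.
From x ≡ 223 (mod 227) write x = 223 + 227t. Substituting into x ≡ 23 (mod 49) gives 227t ≡ 45 (mod 49), and since 31⁻¹ ≡ 19 (mod 49), t ≡ 22. Hence x ≡ 223 + 227·22 = 5217 (mod 11123).
From x ≡ 5217 (mod 11123) write x = 5217 + 11123t. Substituting into x ≡ 63 (mod 73) gives 11123t ≡ 29 (mod 73), and since 27⁻¹ ≡ 46 (mod 73), t ≡ 20. Hence x ≡ 5217 + 11123·20 = 227677 (mod 811979).

227677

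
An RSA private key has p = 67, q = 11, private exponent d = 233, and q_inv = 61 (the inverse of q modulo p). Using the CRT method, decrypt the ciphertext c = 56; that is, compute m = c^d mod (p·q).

188

d_p = d mod (p−1) = 233 mod 66 = 35; d_q = d mod (q−1) = 3.
m₁ = c^(d_p) mod p: c ≡ 56 (mod 67), and 56^35 mod 67 = 54.
m₂ = c^(d_q) mod q: c ≡ 1 (mod 11), and 1^3 mod 11 = 1.
h = q_inv·(m₁ − m₂) mod p = 61·(54 − 1) mod 67 = 17.
m = m₂ + h·q = 1 + 17·11 = 188.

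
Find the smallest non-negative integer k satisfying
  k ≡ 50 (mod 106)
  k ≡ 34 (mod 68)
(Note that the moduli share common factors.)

3230

Combine the congruences pairwise.
gcd(106, 68) = 2 and 2 | (34 − 50), so the pair is consistent; merging gives k ≡ 3230 (mod 3604), where 3604 = lcm(106, 68).
The solution is unique modulo lcm(106, 68) = 3604.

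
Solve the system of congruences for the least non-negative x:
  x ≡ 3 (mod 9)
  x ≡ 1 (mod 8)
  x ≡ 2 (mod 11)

57

The moduli are pairwise coprime; N = 9·8·11 = 792.
N/9 = 88; 88 ≡ 7 (mod 9); 7·4 ≡ 1, so inverse 4.
N/8 = 99; 99 ≡ 3 (mod 8); 3·3 ≡ 1, so inverse 3.
N/11 = 72; 72 ≡ 6 (mod 11); 6·2 ≡ 1, so inverse 2.
x ≡ 3·88·4 + 1·99·3 + 2·72·2 = 1641.
1641 mod 792 = 57.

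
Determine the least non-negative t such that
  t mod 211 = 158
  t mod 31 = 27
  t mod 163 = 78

744988

From t ≡ 158 (mod 211) write t = 158 + 211s. Substituting into t ≡ 27 (mod 31) gives 211s ≡ 24 (mod 31), and since 25⁻¹ ≡ 5 (mod 31), s ≡ 27. Hence t ≡ 158 + 211·27 = 5855 (mod 6541).
From t ≡ 5855 (mod 6541) write t = 5855 + 6541s. Substituting into t ≡ 78 (mod 163) gives 6541s ≡ 91 (mod 163), and since 21⁻¹ ≡ 132 (mod 163), s ≡ 113. Hence t ≡ 5855 + 6541·113 = 744988 (mod 1066183).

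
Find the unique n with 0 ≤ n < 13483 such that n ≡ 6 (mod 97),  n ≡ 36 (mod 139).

3789

From n ≡ 6 (mod 97) write n = 6 + 97t. Substituting into n ≡ 36 (mod 139) gives 97t ≡ 30 (mod 139), and since 97⁻¹ ≡ 43 (mod 139), t ≡ 39. Hence n ≡ 6 + 97·39 = 3789 (mod 13483).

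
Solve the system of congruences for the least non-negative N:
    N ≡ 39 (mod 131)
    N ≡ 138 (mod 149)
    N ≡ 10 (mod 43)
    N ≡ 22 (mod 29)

The moduli are pairwise coprime; M = 131·149·43·29 = 24340193.
M/131 = 185803; 185803 ≡ 45 (mod 131); 45·99 ≡ 1, so inverse 99.
M/149 = 163357; 163357 ≡ 53 (mod 149); 53·45 ≡ 1, so inverse 45.
M/43 = 566051; 566051 ≡ 42 (mod 43); 42·42 ≡ 1, so inverse 42.
M/29 = 839317; 839317 ≡ 28 (mod 29); 28·28 ≡ 1, so inverse 28.
N ≡ 39·185803·99 + 138·163357·45 + 10·566051·42 + 22·839317·28 = 2486593045.
2486593045 mod 24340193 = 3893359.

3893359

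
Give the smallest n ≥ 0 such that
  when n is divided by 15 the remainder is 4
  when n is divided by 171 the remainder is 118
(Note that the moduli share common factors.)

289

Combine the congruences pairwise.
gcd(15, 171) = 3 and 3 | (118 − 4), so the pair is consistent; merging gives n ≡ 289 (mod 855), where 855 = lcm(15, 171).
The solution is unique modulo lcm(15, 171) = 855.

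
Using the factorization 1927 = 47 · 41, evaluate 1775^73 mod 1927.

Mod 47: 1775 ≡ 36; by Fermat, exponent reduces to 73 mod 46 = 27; 36^27 ≡ 24 (mod 47).
Mod 41: 1775 ≡ 12; by Fermat, exponent reduces to 73 mod 40 = 33; 12^33 ≡ 28 (mod 41).
Combine by CRT: x ≡ 24 (mod 47), x ≡ 28 (mod 41) ⇒ x ≡ 1340 (mod 1927).

1340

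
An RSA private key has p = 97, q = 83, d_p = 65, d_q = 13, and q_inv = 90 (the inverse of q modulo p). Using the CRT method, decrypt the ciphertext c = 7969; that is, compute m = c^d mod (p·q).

1495

m₁ = c^(d_p) mod p: c ≡ 15 (mod 97), and 15^65 mod 97 = 40.
m₂ = c^(d_q) mod q: c ≡ 1 (mod 83), and 1^13 mod 83 = 1.
h = q_inv·(m₁ − m₂) mod p = 90·(40 − 1) mod 97 = 18.
m = m₂ + h·q = 1 + 18·83 = 1495.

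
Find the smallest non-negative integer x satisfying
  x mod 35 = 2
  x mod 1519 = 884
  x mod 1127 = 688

87467

Combine the congruences pairwise.
gcd(35, 1519) = 7 and 7 | (884 − 2), so the pair is consistent; merging gives x ≡ 3922 (mod 7595), where 7595 = lcm(35, 1519).
gcd(7595, 1127) = 49 and 49 | (688 − 3922), so the pair is consistent; merging gives x ≡ 87467 (mod 174685), where 174685 = lcm(7595, 1127).
The solution is unique modulo lcm(35, 1519, 1127) = 174685.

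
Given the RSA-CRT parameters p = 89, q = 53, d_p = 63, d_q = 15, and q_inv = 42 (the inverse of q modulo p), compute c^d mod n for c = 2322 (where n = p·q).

271

m₁ = c^(d_p) mod p: c ≡ 8 (mod 89), and 8^63 mod 89 = 4.
m₂ = c^(d_q) mod q: c ≡ 43 (mod 53), and 43^15 mod 53 = 6.
h = q_inv·(m₁ − m₂) mod p = 42·(4 − 6) mod 89 = 5.
m = m₂ + h·q = 6 + 5·53 = 271.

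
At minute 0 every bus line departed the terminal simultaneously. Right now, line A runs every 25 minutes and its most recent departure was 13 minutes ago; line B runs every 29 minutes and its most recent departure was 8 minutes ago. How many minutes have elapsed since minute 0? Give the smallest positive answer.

Combine the congruences pairwise.
From t ≡ 13 (mod 25) write t = 13 + 25s. Substituting into t ≡ 8 (mod 29) gives 25s ≡ 24 (mod 29), and since 25⁻¹ ≡ 7 (mod 29), s ≡ 23. Hence t ≡ 13 + 25·23 = 588 (mod 725).

588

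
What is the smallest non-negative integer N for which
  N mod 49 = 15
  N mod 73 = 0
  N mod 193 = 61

652401

From N ≡ 15 (mod 49) write N = 15 + 49t. Substituting into N ≡ 0 (mod 73) gives 49t ≡ 58 (mod 73), and since 49⁻¹ ≡ 3 (mod 73), t ≡ 28. Hence N ≡ 15 + 49·28 = 1387 (mod 3577).
From N ≡ 1387 (mod 3577) write N = 1387 + 3577t. Substituting into N ≡ 61 (mod 193) gives 3577t ≡ 25 (mod 193), and since 103⁻¹ ≡ 15 (mod 193), t ≡ 182. Hence N ≡ 1387 + 3577·182 = 652401 (mod 690361).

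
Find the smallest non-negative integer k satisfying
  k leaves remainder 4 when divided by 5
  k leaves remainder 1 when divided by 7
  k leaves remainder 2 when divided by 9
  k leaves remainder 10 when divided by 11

659

From k ≡ 4 (mod 5) write k = 4 + 5t. Substituting into k ≡ 1 (mod 7) gives 5t ≡ 4 (mod 7), and since 5⁻¹ ≡ 3 (mod 7), t ≡ 5. Hence k ≡ 4 + 5·5 = 29 (mod 35).
From k ≡ 29 (mod 35) write k = 29 + 35t. Substituting into k ≡ 2 (mod 9) gives 35t ≡ 0 (mod 9), and since 8⁻¹ ≡ 8 (mod 9), t ≡ 0. Hence k ≡ 29 + 35·0 = 29 (mod 315).
From k ≡ 29 (mod 315) write k = 29 + 315t. Substituting into k ≡ 10 (mod 11) gives 315t ≡ 3 (mod 11), and since 7⁻¹ ≡ 8 (mod 11), t ≡ 2. Hence k ≡ 29 + 315·2 = 659 (mod 3465).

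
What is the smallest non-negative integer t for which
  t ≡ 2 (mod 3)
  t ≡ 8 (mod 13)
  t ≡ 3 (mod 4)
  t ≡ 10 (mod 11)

1451

From t ≡ 2 (mod 3) write t = 2 + 3s. Substituting into t ≡ 8 (mod 13) gives 3s ≡ 6 (mod 13), and since 3⁻¹ ≡ 9 (mod 13), s ≡ 2. Hence t ≡ 2 + 3·2 = 8 (mod 39).
From t ≡ 8 (mod 39) write t = 8 + 39s. Substituting into t ≡ 3 (mod 4) gives 39s ≡ 3 (mod 4), and since 3⁻¹ ≡ 3 (mod 4), s ≡ 1. Hence t ≡ 8 + 39·1 = 47 (mod 156).
From t ≡ 47 (mod 156) write t = 47 + 156s. Substituting into t ≡ 10 (mod 11) gives 156s ≡ 7 (mod 11), and since 2⁻¹ ≡ 6 (mod 11), s ≡ 9. Hence t ≡ 47 + 156·9 = 1451 (mod 1716).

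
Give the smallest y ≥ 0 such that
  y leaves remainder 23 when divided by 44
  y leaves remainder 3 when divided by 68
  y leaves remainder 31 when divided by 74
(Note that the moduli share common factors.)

8911

gcd(44, 68) = 4 and 4 | (3 − 23), so the pair is consistent; merging gives y ≡ 683 (mod 748), where 748 = lcm(44, 68).
gcd(748, 74) = 2 and 2 | (31 − 683), so the pair is consistent; merging gives y ≡ 8911 (mod 27676), where 27676 = lcm(748, 74).
The solution is unique modulo lcm(44, 68, 74) = 27676.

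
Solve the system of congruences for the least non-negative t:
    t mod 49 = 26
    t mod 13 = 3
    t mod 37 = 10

11443

The moduli are pairwise coprime; N = 49·13·37 = 23569.
N/49 = 481; 481 ≡ 40 (mod 49); 40·38 ≡ 1, so inverse 38.
N/13 = 1813; 1813 ≡ 6 (mod 13); 6·11 ≡ 1, so inverse 11.
N/37 = 637; 637 ≡ 8 (mod 37); 8·14 ≡ 1, so inverse 14.
t ≡ 26·481·38 + 3·1813·11 + 10·637·14 = 624237.
624237 mod 23569 = 11443.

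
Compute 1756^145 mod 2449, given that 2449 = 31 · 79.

Mod 31: 1756 ≡ 20; by Fermat, exponent reduces to 145 mod 30 = 25; 20^25 ≡ 5 (mod 31).
Mod 79: 1756 ≡ 18; by Fermat, exponent reduces to 145 mod 78 = 67; 18^67 ≡ 8 (mod 79).
Combine by CRT: x ≡ 5 (mod 31), x ≡ 8 (mod 79) ⇒ x ≡ 2299 (mod 2449).

2299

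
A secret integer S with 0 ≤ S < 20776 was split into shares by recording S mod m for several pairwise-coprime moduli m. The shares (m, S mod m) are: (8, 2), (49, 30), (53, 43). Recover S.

5714

Combine the congruences pairwise.
From S ≡ 2 (mod 8) write S = 2 + 8t. Substituting into S ≡ 30 (mod 49) gives 8t ≡ 28 (mod 49), and since 8⁻¹ ≡ 43 (mod 49), t ≡ 28. Hence S ≡ 2 + 8·28 = 226 (mod 392).
From S ≡ 226 (mod 392) write S = 226 + 392t. Substituting into S ≡ 43 (mod 53) gives 392t ≡ 29 (mod 53), and since 21⁻¹ ≡ 48 (mod 53), t ≡ 14. Hence S ≡ 226 + 392·14 = 5714 (mod 20776).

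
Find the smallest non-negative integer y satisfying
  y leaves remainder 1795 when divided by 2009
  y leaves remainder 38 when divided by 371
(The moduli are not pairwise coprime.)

gcd(2009, 371) = 7 and 7 | (38 − 1795), so the pair is consistent; merging gives y ≡ 90191 (mod 106477), where 106477 = lcm(2009, 371).
The solution is unique modulo lcm(2009, 371) = 106477.

90191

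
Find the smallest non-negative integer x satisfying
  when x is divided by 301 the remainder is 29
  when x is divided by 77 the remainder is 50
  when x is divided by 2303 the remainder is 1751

gcd(301, 77) = 7 and 7 | (50 − 29), so the pair is consistent; merging gives x ≡ 2437 (mod 3311), where 3311 = lcm(301, 77).
gcd(3311, 2303) = 7 and 7 | (1751 − 2437), so the pair is consistent; merging gives x ≡ 257384 (mod 1089319), where 1089319 = lcm(3311, 2303).
The solution is unique modulo lcm(301, 77, 2303) = 1089319.

257384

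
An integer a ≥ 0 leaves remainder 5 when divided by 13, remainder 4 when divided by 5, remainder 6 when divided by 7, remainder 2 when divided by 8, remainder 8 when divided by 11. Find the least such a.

From a ≡ 5 (mod 13) write a = 5 + 13t. Substituting into a ≡ 4 (mod 5) gives 13t ≡ 4 (mod 5), and since 3⁻¹ ≡ 2 (mod 5), t ≡ 3. Hence a ≡ 5 + 13·3 = 44 (mod 65).
From a ≡ 44 (mod 65) write a = 44 + 65t. Substituting into a ≡ 6 (mod 7) gives 65t ≡ 4 (mod 7), and since 2⁻¹ ≡ 4 (mod 7), t ≡ 2. Hence a ≡ 44 + 65·2 = 174 (mod 455).
From a ≡ 174 (mod 455) write a = 174 + 455t. Substituting into a ≡ 2 (mod 8) gives 455t ≡ 4 (mod 8), and since 7⁻¹ ≡ 7 (mod 8), t ≡ 4. Hence a ≡ 174 + 455·4 = 1994 (mod 3640).
From a ≡ 1994 (mod 3640) write a = 1994 + 3640t. Substituting into a ≡ 8 (mod 11) gives 3640t ≡ 5 (mod 11), and since 10⁻¹ ≡ 10 (mod 11), t ≡ 6. Hence a ≡ 1994 + 3640·6 = 23834 (mod 40040).

23834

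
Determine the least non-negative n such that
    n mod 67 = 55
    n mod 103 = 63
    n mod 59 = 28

245409

The moduli are pairwise coprime; M = 67·103·59 = 407159.
M/67 = 6077; 6077 ≡ 47 (mod 67); 47·10 ≡ 1, so inverse 10.
M/103 = 3953; 3953 ≡ 39 (mod 103); 39·37 ≡ 1, so inverse 37.
M/59 = 6901; 6901 ≡ 57 (mod 59); 57·29 ≡ 1, so inverse 29.
n ≡ 55·6077·10 + 63·3953·37 + 28·6901·29 = 18160405.
18160405 mod 407159 = 245409.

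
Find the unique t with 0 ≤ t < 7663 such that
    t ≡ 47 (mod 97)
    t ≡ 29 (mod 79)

7613

Combine the congruences pairwise.
From t ≡ 47 (mod 97) write t = 47 + 97s. Substituting into t ≡ 29 (mod 79) gives 97s ≡ 61 (mod 79), and since 18⁻¹ ≡ 22 (mod 79), s ≡ 78. Hence t ≡ 47 + 97·78 = 7613 (mod 7663).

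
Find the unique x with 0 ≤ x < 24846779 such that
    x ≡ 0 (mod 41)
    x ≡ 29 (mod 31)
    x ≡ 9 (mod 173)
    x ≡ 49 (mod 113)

2007155

The moduli are pairwise coprime; N = 41·31·173·113 = 24846779.
N/41 = 606019; 606019 ≡ 39 (mod 41); 39·20 ≡ 1, so inverse 20.
N/31 = 801509; 801509 ≡ 4 (mod 31); 4·8 ≡ 1, so inverse 8.
N/173 = 143623; 143623 ≡ 33 (mod 173); 33·21 ≡ 1, so inverse 21.
N/113 = 219883; 219883 ≡ 98 (mod 113); 98·15 ≡ 1, so inverse 15.
x ≡ 0·606019·20 + 29·801509·8 + 9·143623·21 + 49·219883·15 = 374708840.
374708840 mod 24846779 = 2007155.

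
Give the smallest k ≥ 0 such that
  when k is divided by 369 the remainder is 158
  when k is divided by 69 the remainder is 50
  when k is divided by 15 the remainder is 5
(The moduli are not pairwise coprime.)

19715

Combine the congruences pairwise.
gcd(369, 69) = 3 and 3 | (50 − 158), so the pair is consistent; merging gives k ≡ 2741 (mod 8487), where 8487 = lcm(369, 69).
gcd(8487, 15) = 3 and 3 | (5 − 2741), so the pair is consistent; merging gives k ≡ 19715 (mod 42435), where 42435 = lcm(8487, 15).
The solution is unique modulo lcm(369, 69, 15) = 42435.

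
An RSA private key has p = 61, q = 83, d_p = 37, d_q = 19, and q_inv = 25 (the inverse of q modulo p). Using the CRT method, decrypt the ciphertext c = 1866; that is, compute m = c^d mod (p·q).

2184

m₁ = c^(d_p) mod p: c ≡ 36 (mod 61), and 36^37 mod 61 = 49.
m₂ = c^(d_q) mod q: c ≡ 40 (mod 83), and 40^19 mod 83 = 26.
h = q_inv·(m₁ − m₂) mod p = 25·(49 − 26) mod 61 = 26.
m = m₂ + h·q = 26 + 26·83 = 2184.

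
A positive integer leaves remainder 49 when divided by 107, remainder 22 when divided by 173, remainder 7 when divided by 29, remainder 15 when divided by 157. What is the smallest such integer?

The moduli are pairwise coprime; N = 107·173·29·157 = 84280583.
N/107 = 787669; 787669 ≡ 42 (mod 107); 42·79 ≡ 1, so inverse 79.
N/173 = 487171; 487171 ≡ 3 (mod 173); 3·58 ≡ 1, so inverse 58.
N/29 = 2906227; 2906227 ≡ 21 (mod 29); 21·18 ≡ 1, so inverse 18.
N/157 = 536819; 536819 ≡ 36 (mod 157); 36·48 ≡ 1, so inverse 48.
x ≡ 49·787669·79 + 22·487171·58 + 7·2906227·18 + 15·536819·48 = 4423391177.
4423391177 mod 84280583 = 40800861.

40800861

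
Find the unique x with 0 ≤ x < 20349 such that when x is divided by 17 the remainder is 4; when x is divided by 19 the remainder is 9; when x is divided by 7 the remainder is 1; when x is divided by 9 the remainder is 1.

The moduli are pairwise coprime; N = 17·19·7·9 = 20349.
N/17 = 1197; 1197 ≡ 7 (mod 17); 7·5 ≡ 1, so inverse 5.
N/19 = 1071; 1071 ≡ 7 (mod 19); 7·11 ≡ 1, so inverse 11.
N/7 = 2907; 2907 ≡ 2 (mod 7); 2·4 ≡ 1, so inverse 4.
N/9 = 2261; 2261 ≡ 2 (mod 9); 2·5 ≡ 1, so inverse 5.
x ≡ 4·1197·5 + 9·1071·11 + 1·2907·4 + 1·2261·5 = 152902.
152902 mod 20349 = 10459.

10459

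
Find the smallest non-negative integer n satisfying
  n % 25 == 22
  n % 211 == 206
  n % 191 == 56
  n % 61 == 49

From n ≡ 22 (mod 25) write n = 22 + 25t. Substituting into n ≡ 206 (mod 211) gives 25t ≡ 184 (mod 211), and since 25⁻¹ ≡ 76 (mod 211), t ≡ 58. Hence n ≡ 22 + 25·58 = 1472 (mod 5275).
From n ≡ 1472 (mod 5275) write n = 1472 + 5275t. Substituting into n ≡ 56 (mod 191) gives 5275t ≡ 112 (mod 191), and since 118⁻¹ ≡ 34 (mod 191), t ≡ 179. Hence n ≡ 1472 + 5275·179 = 945697 (mod 1007525).
From n ≡ 945697 (mod 1007525) write n = 945697 + 1007525t. Substituting into n ≡ 49 (mod 61) gives 1007525t ≡ 35 (mod 61), and since 49⁻¹ ≡ 5 (mod 61), t ≡ 53. Hence n ≡ 945697 + 1007525·53 = 54344522 (mod 61459025).

54344522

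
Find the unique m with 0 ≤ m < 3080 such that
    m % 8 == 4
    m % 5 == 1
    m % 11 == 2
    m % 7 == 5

1916

Combine the congruences pairwise.
From m ≡ 4 (mod 8) write m = 4 + 8t. Substituting into m ≡ 1 (mod 5) gives 8t ≡ 2 (mod 5), and since 3⁻¹ ≡ 2 (mod 5), t ≡ 4. Hence m ≡ 4 + 8·4 = 36 (mod 40).
From m ≡ 36 (mod 40) write m = 36 + 40t. Substituting into m ≡ 2 (mod 11) gives 40t ≡ 10 (mod 11), and since 7⁻¹ ≡ 8 (mod 11), t ≡ 3. Hence m ≡ 36 + 40·3 = 156 (mod 440).
From m ≡ 156 (mod 440) write m = 156 + 440t. Substituting into m ≡ 5 (mod 7) gives 440t ≡ 3 (mod 7), and since 6⁻¹ ≡ 6 (mod 7), t ≡ 4. Hence m ≡ 156 + 440·4 = 1916 (mod 3080).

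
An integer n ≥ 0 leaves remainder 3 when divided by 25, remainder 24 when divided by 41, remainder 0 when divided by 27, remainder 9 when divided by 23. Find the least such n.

The moduli are pairwise coprime; M = 25·41·27·23 = 636525.
M/25 = 25461; 25461 ≡ 11 (mod 25); 11·16 ≡ 1, so inverse 16.
M/41 = 15525; 15525 ≡ 27 (mod 41); 27·38 ≡ 1, so inverse 38.
M/27 = 23575; 23575 ≡ 4 (mod 27); 4·7 ≡ 1, so inverse 7.
M/23 = 27675; 27675 ≡ 6 (mod 23); 6·4 ≡ 1, so inverse 4.
n ≡ 3·25461·16 + 24·15525·38 + 0·23575·7 + 9·27675·4 = 16377228.
16377228 mod 636525 = 464103.

464103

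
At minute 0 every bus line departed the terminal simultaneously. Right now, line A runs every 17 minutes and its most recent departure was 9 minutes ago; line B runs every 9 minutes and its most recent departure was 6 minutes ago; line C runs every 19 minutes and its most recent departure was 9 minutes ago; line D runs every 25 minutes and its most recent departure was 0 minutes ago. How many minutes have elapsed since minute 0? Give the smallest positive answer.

62025

Combine the congruences pairwise.
From t ≡ 9 (mod 17) write t = 9 + 17s. Substituting into t ≡ 6 (mod 9) gives 17s ≡ 6 (mod 9), and since 8⁻¹ ≡ 8 (mod 9), s ≡ 3. Hence t ≡ 9 + 17·3 = 60 (mod 153).
From t ≡ 60 (mod 153) write t = 60 + 153s. Substituting into t ≡ 9 (mod 19) gives 153s ≡ 6 (mod 19), and since 1⁻¹ ≡ 1 (mod 19), s ≡ 6. Hence t ≡ 60 + 153·6 = 978 (mod 2907).
From t ≡ 978 (mod 2907) write t = 978 + 2907s. Substituting into t ≡ 0 (mod 25) gives 2907s ≡ 22 (mod 25), and since 7⁻¹ ≡ 18 (mod 25), s ≡ 21. Hence t ≡ 978 + 2907·21 = 62025 (mod 72675).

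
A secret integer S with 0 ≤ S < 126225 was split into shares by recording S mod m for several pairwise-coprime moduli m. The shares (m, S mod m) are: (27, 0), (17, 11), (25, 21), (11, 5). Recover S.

60021

The moduli are pairwise coprime; N = 27·17·25·11 = 126225.
N/27 = 4675; 4675 ≡ 4 (mod 27); 4·7 ≡ 1, so inverse 7.
N/17 = 7425; 7425 ≡ 13 (mod 17); 13·4 ≡ 1, so inverse 4.
N/25 = 5049; 5049 ≡ 24 (mod 25); 24·24 ≡ 1, so inverse 24.
N/11 = 11475; 11475 ≡ 2 (mod 11); 2·6 ≡ 1, so inverse 6.
S ≡ 0·4675·7 + 11·7425·4 + 21·5049·24 + 5·11475·6 = 3215646.
3215646 mod 126225 = 60021.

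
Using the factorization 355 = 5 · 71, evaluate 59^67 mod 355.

Mod 5: 59 ≡ 4; by Fermat, exponent reduces to 67 mod 4 = 3; 4^3 ≡ 4 (mod 5).
Mod 71: 59 ≡ 59; 59^67 ≡ 68 (mod 71).
Combine by CRT: x ≡ 4 (mod 5), x ≡ 68 (mod 71) ⇒ x ≡ 139 (mod 355).

139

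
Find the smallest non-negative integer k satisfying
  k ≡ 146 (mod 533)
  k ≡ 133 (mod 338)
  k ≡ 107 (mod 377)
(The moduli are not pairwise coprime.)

65705

gcd(533, 338) = 13 and 13 | (133 − 146), so the pair is consistent; merging gives k ≡ 10273 (mod 13858), where 13858 = lcm(533, 338).
gcd(13858, 377) = 13 and 13 | (107 − 10273), so the pair is consistent; merging gives k ≡ 65705 (mod 401882), where 401882 = lcm(13858, 377).
The solution is unique modulo lcm(533, 338, 377) = 401882.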